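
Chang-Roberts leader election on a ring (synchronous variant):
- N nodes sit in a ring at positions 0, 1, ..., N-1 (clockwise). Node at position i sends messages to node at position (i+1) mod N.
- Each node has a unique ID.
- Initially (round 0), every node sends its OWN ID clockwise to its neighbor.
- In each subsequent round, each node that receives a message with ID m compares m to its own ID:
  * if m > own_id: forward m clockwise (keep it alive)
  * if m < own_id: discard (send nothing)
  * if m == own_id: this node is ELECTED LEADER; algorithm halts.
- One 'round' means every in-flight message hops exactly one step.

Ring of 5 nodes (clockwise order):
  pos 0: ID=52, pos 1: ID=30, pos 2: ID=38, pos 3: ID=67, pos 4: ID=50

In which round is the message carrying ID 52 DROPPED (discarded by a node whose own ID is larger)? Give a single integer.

Answer: 3

Derivation:
Round 1: pos1(id30) recv 52: fwd; pos2(id38) recv 30: drop; pos3(id67) recv 38: drop; pos4(id50) recv 67: fwd; pos0(id52) recv 50: drop
Round 2: pos2(id38) recv 52: fwd; pos0(id52) recv 67: fwd
Round 3: pos3(id67) recv 52: drop; pos1(id30) recv 67: fwd
Round 4: pos2(id38) recv 67: fwd
Round 5: pos3(id67) recv 67: ELECTED
Message ID 52 originates at pos 0; dropped at pos 3 in round 3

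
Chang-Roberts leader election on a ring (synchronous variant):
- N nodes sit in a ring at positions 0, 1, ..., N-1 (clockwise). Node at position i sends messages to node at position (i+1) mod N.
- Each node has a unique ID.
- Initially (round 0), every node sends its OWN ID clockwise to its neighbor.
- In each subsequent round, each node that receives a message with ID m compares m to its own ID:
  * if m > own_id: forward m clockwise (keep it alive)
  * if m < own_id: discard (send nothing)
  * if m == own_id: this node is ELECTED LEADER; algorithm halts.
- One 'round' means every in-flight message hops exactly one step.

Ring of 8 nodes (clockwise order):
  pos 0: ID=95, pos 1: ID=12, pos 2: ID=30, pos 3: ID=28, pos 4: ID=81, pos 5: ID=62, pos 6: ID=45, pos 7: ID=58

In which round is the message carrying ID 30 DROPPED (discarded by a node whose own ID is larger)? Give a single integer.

Round 1: pos1(id12) recv 95: fwd; pos2(id30) recv 12: drop; pos3(id28) recv 30: fwd; pos4(id81) recv 28: drop; pos5(id62) recv 81: fwd; pos6(id45) recv 62: fwd; pos7(id58) recv 45: drop; pos0(id95) recv 58: drop
Round 2: pos2(id30) recv 95: fwd; pos4(id81) recv 30: drop; pos6(id45) recv 81: fwd; pos7(id58) recv 62: fwd
Round 3: pos3(id28) recv 95: fwd; pos7(id58) recv 81: fwd; pos0(id95) recv 62: drop
Round 4: pos4(id81) recv 95: fwd; pos0(id95) recv 81: drop
Round 5: pos5(id62) recv 95: fwd
Round 6: pos6(id45) recv 95: fwd
Round 7: pos7(id58) recv 95: fwd
Round 8: pos0(id95) recv 95: ELECTED
Message ID 30 originates at pos 2; dropped at pos 4 in round 2

Answer: 2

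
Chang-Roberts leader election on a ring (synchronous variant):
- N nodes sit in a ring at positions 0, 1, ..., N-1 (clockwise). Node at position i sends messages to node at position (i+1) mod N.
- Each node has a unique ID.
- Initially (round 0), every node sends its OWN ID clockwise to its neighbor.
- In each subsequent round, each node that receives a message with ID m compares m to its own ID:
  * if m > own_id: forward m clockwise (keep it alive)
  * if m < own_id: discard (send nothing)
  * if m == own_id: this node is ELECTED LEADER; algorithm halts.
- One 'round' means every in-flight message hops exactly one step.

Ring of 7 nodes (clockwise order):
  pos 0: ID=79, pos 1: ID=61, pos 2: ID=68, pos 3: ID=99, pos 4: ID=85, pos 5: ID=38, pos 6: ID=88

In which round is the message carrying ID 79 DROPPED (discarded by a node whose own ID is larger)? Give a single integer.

Answer: 3

Derivation:
Round 1: pos1(id61) recv 79: fwd; pos2(id68) recv 61: drop; pos3(id99) recv 68: drop; pos4(id85) recv 99: fwd; pos5(id38) recv 85: fwd; pos6(id88) recv 38: drop; pos0(id79) recv 88: fwd
Round 2: pos2(id68) recv 79: fwd; pos5(id38) recv 99: fwd; pos6(id88) recv 85: drop; pos1(id61) recv 88: fwd
Round 3: pos3(id99) recv 79: drop; pos6(id88) recv 99: fwd; pos2(id68) recv 88: fwd
Round 4: pos0(id79) recv 99: fwd; pos3(id99) recv 88: drop
Round 5: pos1(id61) recv 99: fwd
Round 6: pos2(id68) recv 99: fwd
Round 7: pos3(id99) recv 99: ELECTED
Message ID 79 originates at pos 0; dropped at pos 3 in round 3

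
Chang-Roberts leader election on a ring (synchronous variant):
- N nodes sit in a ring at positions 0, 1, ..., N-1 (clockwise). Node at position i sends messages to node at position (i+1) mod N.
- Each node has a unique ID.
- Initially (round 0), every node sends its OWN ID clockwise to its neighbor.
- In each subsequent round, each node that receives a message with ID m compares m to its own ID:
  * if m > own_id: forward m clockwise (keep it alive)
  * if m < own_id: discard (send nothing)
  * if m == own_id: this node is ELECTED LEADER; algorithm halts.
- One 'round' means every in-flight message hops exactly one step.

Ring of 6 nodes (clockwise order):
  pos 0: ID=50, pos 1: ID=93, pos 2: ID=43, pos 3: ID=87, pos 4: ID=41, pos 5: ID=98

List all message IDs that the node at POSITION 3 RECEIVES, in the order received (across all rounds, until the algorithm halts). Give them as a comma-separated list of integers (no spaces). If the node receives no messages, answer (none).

Answer: 43,93,98

Derivation:
Round 1: pos1(id93) recv 50: drop; pos2(id43) recv 93: fwd; pos3(id87) recv 43: drop; pos4(id41) recv 87: fwd; pos5(id98) recv 41: drop; pos0(id50) recv 98: fwd
Round 2: pos3(id87) recv 93: fwd; pos5(id98) recv 87: drop; pos1(id93) recv 98: fwd
Round 3: pos4(id41) recv 93: fwd; pos2(id43) recv 98: fwd
Round 4: pos5(id98) recv 93: drop; pos3(id87) recv 98: fwd
Round 5: pos4(id41) recv 98: fwd
Round 6: pos5(id98) recv 98: ELECTED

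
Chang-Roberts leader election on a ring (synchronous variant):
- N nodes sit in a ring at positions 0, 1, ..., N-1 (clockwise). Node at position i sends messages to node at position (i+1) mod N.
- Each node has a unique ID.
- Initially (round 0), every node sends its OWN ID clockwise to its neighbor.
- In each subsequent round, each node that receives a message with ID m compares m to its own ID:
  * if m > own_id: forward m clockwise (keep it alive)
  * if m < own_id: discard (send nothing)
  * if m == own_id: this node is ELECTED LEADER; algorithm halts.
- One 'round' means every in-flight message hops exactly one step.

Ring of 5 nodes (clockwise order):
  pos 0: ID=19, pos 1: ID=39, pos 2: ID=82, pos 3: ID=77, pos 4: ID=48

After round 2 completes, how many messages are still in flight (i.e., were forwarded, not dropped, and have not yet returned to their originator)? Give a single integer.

Round 1: pos1(id39) recv 19: drop; pos2(id82) recv 39: drop; pos3(id77) recv 82: fwd; pos4(id48) recv 77: fwd; pos0(id19) recv 48: fwd
Round 2: pos4(id48) recv 82: fwd; pos0(id19) recv 77: fwd; pos1(id39) recv 48: fwd
After round 2: 3 messages still in flight

Answer: 3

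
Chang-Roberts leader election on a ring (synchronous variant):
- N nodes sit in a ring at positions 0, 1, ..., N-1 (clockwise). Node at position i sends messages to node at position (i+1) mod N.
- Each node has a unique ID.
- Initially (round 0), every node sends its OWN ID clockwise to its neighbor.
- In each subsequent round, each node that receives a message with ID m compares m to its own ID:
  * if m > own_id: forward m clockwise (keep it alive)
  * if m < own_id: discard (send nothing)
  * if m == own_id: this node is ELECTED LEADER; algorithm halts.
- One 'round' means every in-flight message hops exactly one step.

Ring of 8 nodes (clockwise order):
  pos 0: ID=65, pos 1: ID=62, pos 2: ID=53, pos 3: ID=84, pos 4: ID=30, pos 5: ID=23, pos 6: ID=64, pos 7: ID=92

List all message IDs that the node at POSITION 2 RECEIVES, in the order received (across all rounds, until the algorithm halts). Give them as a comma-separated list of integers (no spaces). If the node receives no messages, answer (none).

Round 1: pos1(id62) recv 65: fwd; pos2(id53) recv 62: fwd; pos3(id84) recv 53: drop; pos4(id30) recv 84: fwd; pos5(id23) recv 30: fwd; pos6(id64) recv 23: drop; pos7(id92) recv 64: drop; pos0(id65) recv 92: fwd
Round 2: pos2(id53) recv 65: fwd; pos3(id84) recv 62: drop; pos5(id23) recv 84: fwd; pos6(id64) recv 30: drop; pos1(id62) recv 92: fwd
Round 3: pos3(id84) recv 65: drop; pos6(id64) recv 84: fwd; pos2(id53) recv 92: fwd
Round 4: pos7(id92) recv 84: drop; pos3(id84) recv 92: fwd
Round 5: pos4(id30) recv 92: fwd
Round 6: pos5(id23) recv 92: fwd
Round 7: pos6(id64) recv 92: fwd
Round 8: pos7(id92) recv 92: ELECTED

Answer: 62,65,92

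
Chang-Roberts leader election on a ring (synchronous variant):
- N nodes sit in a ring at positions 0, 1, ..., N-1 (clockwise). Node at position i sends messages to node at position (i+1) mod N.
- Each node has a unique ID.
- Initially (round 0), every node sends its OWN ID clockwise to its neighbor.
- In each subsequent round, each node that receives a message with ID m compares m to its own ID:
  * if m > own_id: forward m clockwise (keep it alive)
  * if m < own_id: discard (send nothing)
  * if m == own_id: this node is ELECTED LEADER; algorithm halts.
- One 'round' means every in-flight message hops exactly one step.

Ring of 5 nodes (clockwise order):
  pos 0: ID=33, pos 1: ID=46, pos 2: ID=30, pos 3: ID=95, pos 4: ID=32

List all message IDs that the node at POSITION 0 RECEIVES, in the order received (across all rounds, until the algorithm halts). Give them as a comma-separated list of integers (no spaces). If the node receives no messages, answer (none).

Round 1: pos1(id46) recv 33: drop; pos2(id30) recv 46: fwd; pos3(id95) recv 30: drop; pos4(id32) recv 95: fwd; pos0(id33) recv 32: drop
Round 2: pos3(id95) recv 46: drop; pos0(id33) recv 95: fwd
Round 3: pos1(id46) recv 95: fwd
Round 4: pos2(id30) recv 95: fwd
Round 5: pos3(id95) recv 95: ELECTED

Answer: 32,95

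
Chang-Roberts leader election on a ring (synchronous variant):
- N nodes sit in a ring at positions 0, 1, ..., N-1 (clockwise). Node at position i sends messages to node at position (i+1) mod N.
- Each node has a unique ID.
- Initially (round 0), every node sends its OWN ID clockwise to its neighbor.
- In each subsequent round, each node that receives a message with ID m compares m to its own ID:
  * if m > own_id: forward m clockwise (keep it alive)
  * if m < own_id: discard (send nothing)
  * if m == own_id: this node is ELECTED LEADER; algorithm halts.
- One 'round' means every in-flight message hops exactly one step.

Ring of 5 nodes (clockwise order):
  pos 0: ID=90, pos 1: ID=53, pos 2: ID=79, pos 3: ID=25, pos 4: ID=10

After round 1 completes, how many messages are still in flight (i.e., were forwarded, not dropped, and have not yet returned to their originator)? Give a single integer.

Answer: 3

Derivation:
Round 1: pos1(id53) recv 90: fwd; pos2(id79) recv 53: drop; pos3(id25) recv 79: fwd; pos4(id10) recv 25: fwd; pos0(id90) recv 10: drop
After round 1: 3 messages still in flight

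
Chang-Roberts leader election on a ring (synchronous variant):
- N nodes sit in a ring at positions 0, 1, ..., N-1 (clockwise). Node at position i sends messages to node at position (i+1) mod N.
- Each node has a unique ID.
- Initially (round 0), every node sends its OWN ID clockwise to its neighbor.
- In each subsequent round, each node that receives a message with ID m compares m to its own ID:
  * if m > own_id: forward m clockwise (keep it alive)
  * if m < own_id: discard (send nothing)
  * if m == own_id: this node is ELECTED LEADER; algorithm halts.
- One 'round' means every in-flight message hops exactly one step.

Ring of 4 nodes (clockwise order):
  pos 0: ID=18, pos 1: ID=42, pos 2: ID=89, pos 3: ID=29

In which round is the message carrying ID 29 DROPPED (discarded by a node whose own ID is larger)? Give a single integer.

Round 1: pos1(id42) recv 18: drop; pos2(id89) recv 42: drop; pos3(id29) recv 89: fwd; pos0(id18) recv 29: fwd
Round 2: pos0(id18) recv 89: fwd; pos1(id42) recv 29: drop
Round 3: pos1(id42) recv 89: fwd
Round 4: pos2(id89) recv 89: ELECTED
Message ID 29 originates at pos 3; dropped at pos 1 in round 2

Answer: 2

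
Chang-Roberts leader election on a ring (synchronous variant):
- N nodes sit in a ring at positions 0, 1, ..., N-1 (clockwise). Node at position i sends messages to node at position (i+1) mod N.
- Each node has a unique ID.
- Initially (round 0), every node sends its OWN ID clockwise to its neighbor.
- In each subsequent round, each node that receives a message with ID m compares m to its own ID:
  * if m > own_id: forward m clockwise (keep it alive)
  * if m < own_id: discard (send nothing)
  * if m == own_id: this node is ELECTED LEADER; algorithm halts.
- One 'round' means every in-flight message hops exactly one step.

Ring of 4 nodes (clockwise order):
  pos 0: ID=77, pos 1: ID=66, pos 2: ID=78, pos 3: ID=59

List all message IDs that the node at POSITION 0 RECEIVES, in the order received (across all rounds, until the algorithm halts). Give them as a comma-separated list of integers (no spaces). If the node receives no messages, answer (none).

Round 1: pos1(id66) recv 77: fwd; pos2(id78) recv 66: drop; pos3(id59) recv 78: fwd; pos0(id77) recv 59: drop
Round 2: pos2(id78) recv 77: drop; pos0(id77) recv 78: fwd
Round 3: pos1(id66) recv 78: fwd
Round 4: pos2(id78) recv 78: ELECTED

Answer: 59,78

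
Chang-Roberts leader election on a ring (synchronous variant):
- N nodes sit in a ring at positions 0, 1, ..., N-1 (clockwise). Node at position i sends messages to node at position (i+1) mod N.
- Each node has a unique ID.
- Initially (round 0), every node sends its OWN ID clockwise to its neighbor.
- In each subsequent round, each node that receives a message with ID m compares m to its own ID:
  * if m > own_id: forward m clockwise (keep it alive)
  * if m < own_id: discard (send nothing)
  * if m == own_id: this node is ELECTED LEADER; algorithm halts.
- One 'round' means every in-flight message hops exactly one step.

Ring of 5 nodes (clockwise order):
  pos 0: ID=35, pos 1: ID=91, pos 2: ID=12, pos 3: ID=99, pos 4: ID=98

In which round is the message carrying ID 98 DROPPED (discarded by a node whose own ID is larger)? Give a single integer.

Round 1: pos1(id91) recv 35: drop; pos2(id12) recv 91: fwd; pos3(id99) recv 12: drop; pos4(id98) recv 99: fwd; pos0(id35) recv 98: fwd
Round 2: pos3(id99) recv 91: drop; pos0(id35) recv 99: fwd; pos1(id91) recv 98: fwd
Round 3: pos1(id91) recv 99: fwd; pos2(id12) recv 98: fwd
Round 4: pos2(id12) recv 99: fwd; pos3(id99) recv 98: drop
Round 5: pos3(id99) recv 99: ELECTED
Message ID 98 originates at pos 4; dropped at pos 3 in round 4

Answer: 4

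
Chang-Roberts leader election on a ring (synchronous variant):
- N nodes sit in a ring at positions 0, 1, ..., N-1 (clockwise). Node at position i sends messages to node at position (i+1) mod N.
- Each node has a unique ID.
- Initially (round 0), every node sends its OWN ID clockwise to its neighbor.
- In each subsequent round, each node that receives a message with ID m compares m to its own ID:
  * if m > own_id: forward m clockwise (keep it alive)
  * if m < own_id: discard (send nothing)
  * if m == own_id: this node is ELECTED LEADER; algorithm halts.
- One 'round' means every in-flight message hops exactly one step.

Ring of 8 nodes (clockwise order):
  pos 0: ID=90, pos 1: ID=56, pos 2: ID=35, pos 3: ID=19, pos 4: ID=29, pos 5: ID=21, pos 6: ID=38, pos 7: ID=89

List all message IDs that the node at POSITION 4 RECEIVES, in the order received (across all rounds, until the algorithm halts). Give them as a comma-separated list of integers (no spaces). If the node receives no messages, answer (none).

Round 1: pos1(id56) recv 90: fwd; pos2(id35) recv 56: fwd; pos3(id19) recv 35: fwd; pos4(id29) recv 19: drop; pos5(id21) recv 29: fwd; pos6(id38) recv 21: drop; pos7(id89) recv 38: drop; pos0(id90) recv 89: drop
Round 2: pos2(id35) recv 90: fwd; pos3(id19) recv 56: fwd; pos4(id29) recv 35: fwd; pos6(id38) recv 29: drop
Round 3: pos3(id19) recv 90: fwd; pos4(id29) recv 56: fwd; pos5(id21) recv 35: fwd
Round 4: pos4(id29) recv 90: fwd; pos5(id21) recv 56: fwd; pos6(id38) recv 35: drop
Round 5: pos5(id21) recv 90: fwd; pos6(id38) recv 56: fwd
Round 6: pos6(id38) recv 90: fwd; pos7(id89) recv 56: drop
Round 7: pos7(id89) recv 90: fwd
Round 8: pos0(id90) recv 90: ELECTED

Answer: 19,35,56,90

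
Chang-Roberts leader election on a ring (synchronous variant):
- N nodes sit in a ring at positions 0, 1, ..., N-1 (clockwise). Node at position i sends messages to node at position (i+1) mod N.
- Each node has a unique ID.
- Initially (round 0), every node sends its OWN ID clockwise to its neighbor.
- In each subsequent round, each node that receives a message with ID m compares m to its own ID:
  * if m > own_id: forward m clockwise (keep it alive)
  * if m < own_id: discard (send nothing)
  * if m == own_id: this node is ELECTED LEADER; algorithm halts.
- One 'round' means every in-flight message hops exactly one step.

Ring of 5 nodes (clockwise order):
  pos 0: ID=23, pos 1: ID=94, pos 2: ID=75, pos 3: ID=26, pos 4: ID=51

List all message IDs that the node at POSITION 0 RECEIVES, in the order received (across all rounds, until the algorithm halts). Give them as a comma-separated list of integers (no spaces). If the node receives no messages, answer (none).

Answer: 51,75,94

Derivation:
Round 1: pos1(id94) recv 23: drop; pos2(id75) recv 94: fwd; pos3(id26) recv 75: fwd; pos4(id51) recv 26: drop; pos0(id23) recv 51: fwd
Round 2: pos3(id26) recv 94: fwd; pos4(id51) recv 75: fwd; pos1(id94) recv 51: drop
Round 3: pos4(id51) recv 94: fwd; pos0(id23) recv 75: fwd
Round 4: pos0(id23) recv 94: fwd; pos1(id94) recv 75: drop
Round 5: pos1(id94) recv 94: ELECTED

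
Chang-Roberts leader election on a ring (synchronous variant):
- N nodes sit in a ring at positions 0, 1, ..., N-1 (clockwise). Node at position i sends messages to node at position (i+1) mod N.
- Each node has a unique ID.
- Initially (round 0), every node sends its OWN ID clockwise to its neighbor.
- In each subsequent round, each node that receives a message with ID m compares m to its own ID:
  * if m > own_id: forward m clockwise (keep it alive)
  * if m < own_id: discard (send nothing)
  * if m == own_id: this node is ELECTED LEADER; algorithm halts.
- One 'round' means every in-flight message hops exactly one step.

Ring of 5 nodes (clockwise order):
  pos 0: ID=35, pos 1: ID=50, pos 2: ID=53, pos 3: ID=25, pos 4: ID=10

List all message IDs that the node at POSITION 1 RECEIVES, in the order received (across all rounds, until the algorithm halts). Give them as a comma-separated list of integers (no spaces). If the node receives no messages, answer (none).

Round 1: pos1(id50) recv 35: drop; pos2(id53) recv 50: drop; pos3(id25) recv 53: fwd; pos4(id10) recv 25: fwd; pos0(id35) recv 10: drop
Round 2: pos4(id10) recv 53: fwd; pos0(id35) recv 25: drop
Round 3: pos0(id35) recv 53: fwd
Round 4: pos1(id50) recv 53: fwd
Round 5: pos2(id53) recv 53: ELECTED

Answer: 35,53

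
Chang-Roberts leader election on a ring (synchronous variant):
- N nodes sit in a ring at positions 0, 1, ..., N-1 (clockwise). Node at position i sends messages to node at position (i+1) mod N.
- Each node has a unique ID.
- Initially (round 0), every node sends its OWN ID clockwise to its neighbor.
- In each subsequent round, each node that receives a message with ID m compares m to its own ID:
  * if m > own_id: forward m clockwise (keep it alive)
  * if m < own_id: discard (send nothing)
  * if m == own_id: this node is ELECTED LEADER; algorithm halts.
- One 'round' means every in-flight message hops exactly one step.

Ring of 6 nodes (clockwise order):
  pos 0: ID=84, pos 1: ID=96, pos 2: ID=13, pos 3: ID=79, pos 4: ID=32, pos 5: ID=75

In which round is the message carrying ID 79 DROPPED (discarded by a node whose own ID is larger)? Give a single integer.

Answer: 3

Derivation:
Round 1: pos1(id96) recv 84: drop; pos2(id13) recv 96: fwd; pos3(id79) recv 13: drop; pos4(id32) recv 79: fwd; pos5(id75) recv 32: drop; pos0(id84) recv 75: drop
Round 2: pos3(id79) recv 96: fwd; pos5(id75) recv 79: fwd
Round 3: pos4(id32) recv 96: fwd; pos0(id84) recv 79: drop
Round 4: pos5(id75) recv 96: fwd
Round 5: pos0(id84) recv 96: fwd
Round 6: pos1(id96) recv 96: ELECTED
Message ID 79 originates at pos 3; dropped at pos 0 in round 3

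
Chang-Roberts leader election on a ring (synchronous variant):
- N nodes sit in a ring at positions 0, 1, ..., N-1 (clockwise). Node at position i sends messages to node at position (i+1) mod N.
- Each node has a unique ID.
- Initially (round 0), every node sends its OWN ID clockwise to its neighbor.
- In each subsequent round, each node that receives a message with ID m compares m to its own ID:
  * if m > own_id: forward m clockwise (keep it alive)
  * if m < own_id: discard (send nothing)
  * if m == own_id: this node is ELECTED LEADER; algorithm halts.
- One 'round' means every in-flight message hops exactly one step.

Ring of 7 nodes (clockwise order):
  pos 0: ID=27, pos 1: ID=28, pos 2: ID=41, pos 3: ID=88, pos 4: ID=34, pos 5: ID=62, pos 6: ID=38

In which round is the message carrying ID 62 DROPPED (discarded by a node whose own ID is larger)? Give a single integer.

Answer: 5

Derivation:
Round 1: pos1(id28) recv 27: drop; pos2(id41) recv 28: drop; pos3(id88) recv 41: drop; pos4(id34) recv 88: fwd; pos5(id62) recv 34: drop; pos6(id38) recv 62: fwd; pos0(id27) recv 38: fwd
Round 2: pos5(id62) recv 88: fwd; pos0(id27) recv 62: fwd; pos1(id28) recv 38: fwd
Round 3: pos6(id38) recv 88: fwd; pos1(id28) recv 62: fwd; pos2(id41) recv 38: drop
Round 4: pos0(id27) recv 88: fwd; pos2(id41) recv 62: fwd
Round 5: pos1(id28) recv 88: fwd; pos3(id88) recv 62: drop
Round 6: pos2(id41) recv 88: fwd
Round 7: pos3(id88) recv 88: ELECTED
Message ID 62 originates at pos 5; dropped at pos 3 in round 5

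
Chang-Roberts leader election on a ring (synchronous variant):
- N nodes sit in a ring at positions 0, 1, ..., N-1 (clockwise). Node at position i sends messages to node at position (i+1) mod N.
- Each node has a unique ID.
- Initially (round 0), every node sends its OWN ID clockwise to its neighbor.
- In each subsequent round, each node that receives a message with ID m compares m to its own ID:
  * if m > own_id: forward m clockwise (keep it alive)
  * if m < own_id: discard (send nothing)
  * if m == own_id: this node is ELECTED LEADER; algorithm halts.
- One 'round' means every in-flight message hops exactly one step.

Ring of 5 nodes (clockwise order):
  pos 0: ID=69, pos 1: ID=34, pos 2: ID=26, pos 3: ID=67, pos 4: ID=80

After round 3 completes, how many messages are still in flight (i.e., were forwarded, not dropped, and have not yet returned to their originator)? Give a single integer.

Answer: 2

Derivation:
Round 1: pos1(id34) recv 69: fwd; pos2(id26) recv 34: fwd; pos3(id67) recv 26: drop; pos4(id80) recv 67: drop; pos0(id69) recv 80: fwd
Round 2: pos2(id26) recv 69: fwd; pos3(id67) recv 34: drop; pos1(id34) recv 80: fwd
Round 3: pos3(id67) recv 69: fwd; pos2(id26) recv 80: fwd
After round 3: 2 messages still in flight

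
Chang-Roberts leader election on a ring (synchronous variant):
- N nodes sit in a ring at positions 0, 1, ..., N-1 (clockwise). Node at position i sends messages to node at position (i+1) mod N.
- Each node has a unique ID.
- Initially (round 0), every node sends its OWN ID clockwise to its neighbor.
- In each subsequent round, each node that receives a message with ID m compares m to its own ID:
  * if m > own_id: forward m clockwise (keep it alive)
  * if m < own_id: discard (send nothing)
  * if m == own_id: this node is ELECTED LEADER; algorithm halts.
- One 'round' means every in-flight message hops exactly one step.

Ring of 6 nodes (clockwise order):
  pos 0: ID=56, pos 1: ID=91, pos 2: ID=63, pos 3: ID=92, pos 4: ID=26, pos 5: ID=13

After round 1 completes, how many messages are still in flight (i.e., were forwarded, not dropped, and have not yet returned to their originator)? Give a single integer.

Round 1: pos1(id91) recv 56: drop; pos2(id63) recv 91: fwd; pos3(id92) recv 63: drop; pos4(id26) recv 92: fwd; pos5(id13) recv 26: fwd; pos0(id56) recv 13: drop
After round 1: 3 messages still in flight

Answer: 3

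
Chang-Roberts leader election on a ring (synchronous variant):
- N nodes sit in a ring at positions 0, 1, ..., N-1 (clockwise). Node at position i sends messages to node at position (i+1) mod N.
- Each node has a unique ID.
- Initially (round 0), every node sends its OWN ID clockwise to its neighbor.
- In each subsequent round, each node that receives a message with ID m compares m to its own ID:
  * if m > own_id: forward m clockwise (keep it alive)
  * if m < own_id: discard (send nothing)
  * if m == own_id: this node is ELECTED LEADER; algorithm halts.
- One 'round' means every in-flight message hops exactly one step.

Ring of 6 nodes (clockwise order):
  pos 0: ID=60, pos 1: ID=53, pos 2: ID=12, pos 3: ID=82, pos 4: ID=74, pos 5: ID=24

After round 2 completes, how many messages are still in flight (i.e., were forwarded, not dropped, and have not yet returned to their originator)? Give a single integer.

Round 1: pos1(id53) recv 60: fwd; pos2(id12) recv 53: fwd; pos3(id82) recv 12: drop; pos4(id74) recv 82: fwd; pos5(id24) recv 74: fwd; pos0(id60) recv 24: drop
Round 2: pos2(id12) recv 60: fwd; pos3(id82) recv 53: drop; pos5(id24) recv 82: fwd; pos0(id60) recv 74: fwd
After round 2: 3 messages still in flight

Answer: 3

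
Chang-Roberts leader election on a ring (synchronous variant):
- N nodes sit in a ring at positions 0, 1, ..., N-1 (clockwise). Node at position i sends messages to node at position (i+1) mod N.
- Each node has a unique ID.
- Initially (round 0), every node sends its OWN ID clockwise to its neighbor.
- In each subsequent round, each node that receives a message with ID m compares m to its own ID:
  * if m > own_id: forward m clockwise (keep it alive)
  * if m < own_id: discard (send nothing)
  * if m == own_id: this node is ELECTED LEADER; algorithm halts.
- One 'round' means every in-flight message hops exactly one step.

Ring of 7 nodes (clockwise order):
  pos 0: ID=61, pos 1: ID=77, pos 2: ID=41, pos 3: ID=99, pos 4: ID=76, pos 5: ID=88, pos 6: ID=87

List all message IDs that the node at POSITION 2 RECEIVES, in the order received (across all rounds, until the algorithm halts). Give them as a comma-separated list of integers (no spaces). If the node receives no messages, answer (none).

Answer: 77,87,88,99

Derivation:
Round 1: pos1(id77) recv 61: drop; pos2(id41) recv 77: fwd; pos3(id99) recv 41: drop; pos4(id76) recv 99: fwd; pos5(id88) recv 76: drop; pos6(id87) recv 88: fwd; pos0(id61) recv 87: fwd
Round 2: pos3(id99) recv 77: drop; pos5(id88) recv 99: fwd; pos0(id61) recv 88: fwd; pos1(id77) recv 87: fwd
Round 3: pos6(id87) recv 99: fwd; pos1(id77) recv 88: fwd; pos2(id41) recv 87: fwd
Round 4: pos0(id61) recv 99: fwd; pos2(id41) recv 88: fwd; pos3(id99) recv 87: drop
Round 5: pos1(id77) recv 99: fwd; pos3(id99) recv 88: drop
Round 6: pos2(id41) recv 99: fwd
Round 7: pos3(id99) recv 99: ELECTED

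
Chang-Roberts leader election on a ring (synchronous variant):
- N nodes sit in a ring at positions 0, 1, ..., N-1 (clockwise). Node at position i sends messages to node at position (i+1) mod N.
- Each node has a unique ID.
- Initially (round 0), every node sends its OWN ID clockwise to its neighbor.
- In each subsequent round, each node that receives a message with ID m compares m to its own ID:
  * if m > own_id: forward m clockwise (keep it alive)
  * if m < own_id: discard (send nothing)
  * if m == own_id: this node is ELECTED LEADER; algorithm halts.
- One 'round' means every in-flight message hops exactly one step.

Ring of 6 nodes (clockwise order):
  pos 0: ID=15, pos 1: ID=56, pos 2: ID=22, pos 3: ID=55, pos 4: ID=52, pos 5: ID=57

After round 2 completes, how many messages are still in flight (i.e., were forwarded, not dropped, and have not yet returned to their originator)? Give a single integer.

Round 1: pos1(id56) recv 15: drop; pos2(id22) recv 56: fwd; pos3(id55) recv 22: drop; pos4(id52) recv 55: fwd; pos5(id57) recv 52: drop; pos0(id15) recv 57: fwd
Round 2: pos3(id55) recv 56: fwd; pos5(id57) recv 55: drop; pos1(id56) recv 57: fwd
After round 2: 2 messages still in flight

Answer: 2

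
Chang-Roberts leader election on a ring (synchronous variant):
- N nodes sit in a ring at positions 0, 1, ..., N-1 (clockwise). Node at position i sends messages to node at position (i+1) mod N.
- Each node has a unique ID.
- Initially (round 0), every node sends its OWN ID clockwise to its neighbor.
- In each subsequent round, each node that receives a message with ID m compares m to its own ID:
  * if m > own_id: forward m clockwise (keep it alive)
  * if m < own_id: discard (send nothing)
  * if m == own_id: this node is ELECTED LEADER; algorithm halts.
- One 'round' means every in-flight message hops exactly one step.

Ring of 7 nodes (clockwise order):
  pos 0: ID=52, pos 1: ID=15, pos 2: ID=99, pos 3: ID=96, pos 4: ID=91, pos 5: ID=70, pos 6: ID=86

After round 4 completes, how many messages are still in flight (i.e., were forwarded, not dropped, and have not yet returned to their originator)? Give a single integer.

Round 1: pos1(id15) recv 52: fwd; pos2(id99) recv 15: drop; pos3(id96) recv 99: fwd; pos4(id91) recv 96: fwd; pos5(id70) recv 91: fwd; pos6(id86) recv 70: drop; pos0(id52) recv 86: fwd
Round 2: pos2(id99) recv 52: drop; pos4(id91) recv 99: fwd; pos5(id70) recv 96: fwd; pos6(id86) recv 91: fwd; pos1(id15) recv 86: fwd
Round 3: pos5(id70) recv 99: fwd; pos6(id86) recv 96: fwd; pos0(id52) recv 91: fwd; pos2(id99) recv 86: drop
Round 4: pos6(id86) recv 99: fwd; pos0(id52) recv 96: fwd; pos1(id15) recv 91: fwd
After round 4: 3 messages still in flight

Answer: 3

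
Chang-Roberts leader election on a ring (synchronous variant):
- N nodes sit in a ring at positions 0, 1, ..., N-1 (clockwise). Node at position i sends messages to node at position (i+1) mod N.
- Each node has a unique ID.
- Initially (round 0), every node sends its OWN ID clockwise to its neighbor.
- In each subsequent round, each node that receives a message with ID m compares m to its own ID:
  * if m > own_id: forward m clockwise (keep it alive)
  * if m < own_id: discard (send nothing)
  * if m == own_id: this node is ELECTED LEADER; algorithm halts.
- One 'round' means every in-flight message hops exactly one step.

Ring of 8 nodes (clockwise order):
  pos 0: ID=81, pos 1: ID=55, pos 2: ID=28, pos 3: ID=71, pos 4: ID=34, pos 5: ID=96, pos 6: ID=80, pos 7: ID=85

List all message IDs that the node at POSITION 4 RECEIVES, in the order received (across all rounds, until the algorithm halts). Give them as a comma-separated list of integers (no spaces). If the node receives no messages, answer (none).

Answer: 71,81,85,96

Derivation:
Round 1: pos1(id55) recv 81: fwd; pos2(id28) recv 55: fwd; pos3(id71) recv 28: drop; pos4(id34) recv 71: fwd; pos5(id96) recv 34: drop; pos6(id80) recv 96: fwd; pos7(id85) recv 80: drop; pos0(id81) recv 85: fwd
Round 2: pos2(id28) recv 81: fwd; pos3(id71) recv 55: drop; pos5(id96) recv 71: drop; pos7(id85) recv 96: fwd; pos1(id55) recv 85: fwd
Round 3: pos3(id71) recv 81: fwd; pos0(id81) recv 96: fwd; pos2(id28) recv 85: fwd
Round 4: pos4(id34) recv 81: fwd; pos1(id55) recv 96: fwd; pos3(id71) recv 85: fwd
Round 5: pos5(id96) recv 81: drop; pos2(id28) recv 96: fwd; pos4(id34) recv 85: fwd
Round 6: pos3(id71) recv 96: fwd; pos5(id96) recv 85: drop
Round 7: pos4(id34) recv 96: fwd
Round 8: pos5(id96) recv 96: ELECTED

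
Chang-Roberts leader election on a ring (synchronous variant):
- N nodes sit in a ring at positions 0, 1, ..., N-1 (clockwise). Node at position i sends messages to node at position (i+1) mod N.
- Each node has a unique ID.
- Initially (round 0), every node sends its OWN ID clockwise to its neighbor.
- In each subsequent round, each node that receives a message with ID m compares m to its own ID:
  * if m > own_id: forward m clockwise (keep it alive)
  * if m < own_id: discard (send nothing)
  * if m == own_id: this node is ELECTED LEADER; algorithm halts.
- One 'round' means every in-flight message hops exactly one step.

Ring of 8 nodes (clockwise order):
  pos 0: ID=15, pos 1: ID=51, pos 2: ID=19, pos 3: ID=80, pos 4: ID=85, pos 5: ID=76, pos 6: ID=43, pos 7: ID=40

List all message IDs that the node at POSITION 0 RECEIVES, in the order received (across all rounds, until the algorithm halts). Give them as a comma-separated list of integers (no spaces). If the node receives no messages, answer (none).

Round 1: pos1(id51) recv 15: drop; pos2(id19) recv 51: fwd; pos3(id80) recv 19: drop; pos4(id85) recv 80: drop; pos5(id76) recv 85: fwd; pos6(id43) recv 76: fwd; pos7(id40) recv 43: fwd; pos0(id15) recv 40: fwd
Round 2: pos3(id80) recv 51: drop; pos6(id43) recv 85: fwd; pos7(id40) recv 76: fwd; pos0(id15) recv 43: fwd; pos1(id51) recv 40: drop
Round 3: pos7(id40) recv 85: fwd; pos0(id15) recv 76: fwd; pos1(id51) recv 43: drop
Round 4: pos0(id15) recv 85: fwd; pos1(id51) recv 76: fwd
Round 5: pos1(id51) recv 85: fwd; pos2(id19) recv 76: fwd
Round 6: pos2(id19) recv 85: fwd; pos3(id80) recv 76: drop
Round 7: pos3(id80) recv 85: fwd
Round 8: pos4(id85) recv 85: ELECTED

Answer: 40,43,76,85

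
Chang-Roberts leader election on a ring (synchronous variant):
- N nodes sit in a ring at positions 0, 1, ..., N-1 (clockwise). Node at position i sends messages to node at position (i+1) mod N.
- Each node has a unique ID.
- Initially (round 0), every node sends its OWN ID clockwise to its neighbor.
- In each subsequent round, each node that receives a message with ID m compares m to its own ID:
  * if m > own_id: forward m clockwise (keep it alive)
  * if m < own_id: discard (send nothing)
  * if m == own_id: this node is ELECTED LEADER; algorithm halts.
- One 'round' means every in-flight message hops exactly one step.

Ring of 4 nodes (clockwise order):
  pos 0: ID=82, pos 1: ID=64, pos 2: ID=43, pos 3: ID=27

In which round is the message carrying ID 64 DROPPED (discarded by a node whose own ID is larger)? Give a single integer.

Round 1: pos1(id64) recv 82: fwd; pos2(id43) recv 64: fwd; pos3(id27) recv 43: fwd; pos0(id82) recv 27: drop
Round 2: pos2(id43) recv 82: fwd; pos3(id27) recv 64: fwd; pos0(id82) recv 43: drop
Round 3: pos3(id27) recv 82: fwd; pos0(id82) recv 64: drop
Round 4: pos0(id82) recv 82: ELECTED
Message ID 64 originates at pos 1; dropped at pos 0 in round 3

Answer: 3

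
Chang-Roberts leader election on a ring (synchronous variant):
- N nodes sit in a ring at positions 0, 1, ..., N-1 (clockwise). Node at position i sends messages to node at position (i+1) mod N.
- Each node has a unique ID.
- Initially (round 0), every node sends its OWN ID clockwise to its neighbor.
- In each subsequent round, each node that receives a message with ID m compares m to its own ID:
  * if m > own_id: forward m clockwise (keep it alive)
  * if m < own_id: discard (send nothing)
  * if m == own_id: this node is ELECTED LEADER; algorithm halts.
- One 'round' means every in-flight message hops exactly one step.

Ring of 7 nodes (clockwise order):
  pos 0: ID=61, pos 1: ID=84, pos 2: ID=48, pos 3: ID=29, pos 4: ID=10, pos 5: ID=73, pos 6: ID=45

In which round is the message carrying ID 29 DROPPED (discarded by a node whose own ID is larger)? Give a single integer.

Round 1: pos1(id84) recv 61: drop; pos2(id48) recv 84: fwd; pos3(id29) recv 48: fwd; pos4(id10) recv 29: fwd; pos5(id73) recv 10: drop; pos6(id45) recv 73: fwd; pos0(id61) recv 45: drop
Round 2: pos3(id29) recv 84: fwd; pos4(id10) recv 48: fwd; pos5(id73) recv 29: drop; pos0(id61) recv 73: fwd
Round 3: pos4(id10) recv 84: fwd; pos5(id73) recv 48: drop; pos1(id84) recv 73: drop
Round 4: pos5(id73) recv 84: fwd
Round 5: pos6(id45) recv 84: fwd
Round 6: pos0(id61) recv 84: fwd
Round 7: pos1(id84) recv 84: ELECTED
Message ID 29 originates at pos 3; dropped at pos 5 in round 2

Answer: 2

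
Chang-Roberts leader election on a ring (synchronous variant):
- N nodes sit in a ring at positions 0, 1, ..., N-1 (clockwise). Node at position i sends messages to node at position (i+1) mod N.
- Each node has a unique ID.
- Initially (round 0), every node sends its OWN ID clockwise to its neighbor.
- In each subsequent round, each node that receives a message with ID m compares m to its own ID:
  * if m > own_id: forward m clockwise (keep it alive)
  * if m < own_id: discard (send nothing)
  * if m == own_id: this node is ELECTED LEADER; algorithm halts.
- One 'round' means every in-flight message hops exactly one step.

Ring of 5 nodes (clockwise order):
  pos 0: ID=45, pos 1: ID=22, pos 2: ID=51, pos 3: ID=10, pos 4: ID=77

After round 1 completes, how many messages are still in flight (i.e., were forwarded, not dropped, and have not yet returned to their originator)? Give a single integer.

Round 1: pos1(id22) recv 45: fwd; pos2(id51) recv 22: drop; pos3(id10) recv 51: fwd; pos4(id77) recv 10: drop; pos0(id45) recv 77: fwd
After round 1: 3 messages still in flight

Answer: 3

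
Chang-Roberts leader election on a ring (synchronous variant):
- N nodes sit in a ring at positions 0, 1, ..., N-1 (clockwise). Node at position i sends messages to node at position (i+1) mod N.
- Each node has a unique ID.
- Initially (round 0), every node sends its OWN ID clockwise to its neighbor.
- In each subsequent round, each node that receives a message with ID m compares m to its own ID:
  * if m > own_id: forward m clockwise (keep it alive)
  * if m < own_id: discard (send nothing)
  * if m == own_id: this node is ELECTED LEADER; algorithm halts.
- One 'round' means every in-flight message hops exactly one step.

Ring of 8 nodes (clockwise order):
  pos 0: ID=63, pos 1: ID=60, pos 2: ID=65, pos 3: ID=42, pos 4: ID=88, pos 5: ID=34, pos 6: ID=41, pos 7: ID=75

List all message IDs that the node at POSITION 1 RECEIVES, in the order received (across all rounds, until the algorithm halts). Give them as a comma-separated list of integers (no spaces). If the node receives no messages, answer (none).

Round 1: pos1(id60) recv 63: fwd; pos2(id65) recv 60: drop; pos3(id42) recv 65: fwd; pos4(id88) recv 42: drop; pos5(id34) recv 88: fwd; pos6(id41) recv 34: drop; pos7(id75) recv 41: drop; pos0(id63) recv 75: fwd
Round 2: pos2(id65) recv 63: drop; pos4(id88) recv 65: drop; pos6(id41) recv 88: fwd; pos1(id60) recv 75: fwd
Round 3: pos7(id75) recv 88: fwd; pos2(id65) recv 75: fwd
Round 4: pos0(id63) recv 88: fwd; pos3(id42) recv 75: fwd
Round 5: pos1(id60) recv 88: fwd; pos4(id88) recv 75: drop
Round 6: pos2(id65) recv 88: fwd
Round 7: pos3(id42) recv 88: fwd
Round 8: pos4(id88) recv 88: ELECTED

Answer: 63,75,88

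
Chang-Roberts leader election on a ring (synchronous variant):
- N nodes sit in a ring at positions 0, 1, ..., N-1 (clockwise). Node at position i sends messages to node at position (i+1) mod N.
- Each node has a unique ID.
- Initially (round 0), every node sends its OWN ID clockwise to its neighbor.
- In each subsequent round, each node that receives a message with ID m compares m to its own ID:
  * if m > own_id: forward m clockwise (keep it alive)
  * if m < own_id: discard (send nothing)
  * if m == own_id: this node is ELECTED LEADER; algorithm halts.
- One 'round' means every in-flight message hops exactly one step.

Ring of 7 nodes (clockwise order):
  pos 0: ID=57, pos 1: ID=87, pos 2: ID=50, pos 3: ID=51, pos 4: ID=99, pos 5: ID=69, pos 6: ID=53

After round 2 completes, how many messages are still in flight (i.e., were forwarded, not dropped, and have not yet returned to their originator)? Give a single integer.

Answer: 3

Derivation:
Round 1: pos1(id87) recv 57: drop; pos2(id50) recv 87: fwd; pos3(id51) recv 50: drop; pos4(id99) recv 51: drop; pos5(id69) recv 99: fwd; pos6(id53) recv 69: fwd; pos0(id57) recv 53: drop
Round 2: pos3(id51) recv 87: fwd; pos6(id53) recv 99: fwd; pos0(id57) recv 69: fwd
After round 2: 3 messages still in flight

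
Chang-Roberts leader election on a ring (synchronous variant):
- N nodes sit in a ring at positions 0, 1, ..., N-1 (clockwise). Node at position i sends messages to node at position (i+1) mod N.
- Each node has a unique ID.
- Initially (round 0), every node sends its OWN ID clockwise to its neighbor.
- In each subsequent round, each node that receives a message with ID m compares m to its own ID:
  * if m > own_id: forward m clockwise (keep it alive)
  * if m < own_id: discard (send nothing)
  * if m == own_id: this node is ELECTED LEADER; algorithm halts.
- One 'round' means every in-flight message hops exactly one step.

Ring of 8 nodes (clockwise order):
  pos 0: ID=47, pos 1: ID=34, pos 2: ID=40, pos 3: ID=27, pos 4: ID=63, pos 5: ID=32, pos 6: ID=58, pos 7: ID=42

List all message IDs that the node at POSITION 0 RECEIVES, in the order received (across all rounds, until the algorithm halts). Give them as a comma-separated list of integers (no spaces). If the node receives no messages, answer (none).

Answer: 42,58,63

Derivation:
Round 1: pos1(id34) recv 47: fwd; pos2(id40) recv 34: drop; pos3(id27) recv 40: fwd; pos4(id63) recv 27: drop; pos5(id32) recv 63: fwd; pos6(id58) recv 32: drop; pos7(id42) recv 58: fwd; pos0(id47) recv 42: drop
Round 2: pos2(id40) recv 47: fwd; pos4(id63) recv 40: drop; pos6(id58) recv 63: fwd; pos0(id47) recv 58: fwd
Round 3: pos3(id27) recv 47: fwd; pos7(id42) recv 63: fwd; pos1(id34) recv 58: fwd
Round 4: pos4(id63) recv 47: drop; pos0(id47) recv 63: fwd; pos2(id40) recv 58: fwd
Round 5: pos1(id34) recv 63: fwd; pos3(id27) recv 58: fwd
Round 6: pos2(id40) recv 63: fwd; pos4(id63) recv 58: drop
Round 7: pos3(id27) recv 63: fwd
Round 8: pos4(id63) recv 63: ELECTED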